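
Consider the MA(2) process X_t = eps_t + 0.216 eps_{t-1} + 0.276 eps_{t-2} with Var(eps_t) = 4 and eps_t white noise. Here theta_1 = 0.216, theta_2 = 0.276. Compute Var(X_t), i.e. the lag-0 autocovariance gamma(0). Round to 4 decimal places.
\gamma(0) = 4.4913

For an MA(q) process X_t = eps_t + sum_i theta_i eps_{t-i} with
Var(eps_t) = sigma^2, the variance is
  gamma(0) = sigma^2 * (1 + sum_i theta_i^2).
  sum_i theta_i^2 = (0.216)^2 + (0.276)^2 = 0.046656 + 0.076176 = 0.122832.
  gamma(0) = 4 * (1 + 0.122832) = 4 * 1.122832 = 4.491328, which rounds to 4.4913.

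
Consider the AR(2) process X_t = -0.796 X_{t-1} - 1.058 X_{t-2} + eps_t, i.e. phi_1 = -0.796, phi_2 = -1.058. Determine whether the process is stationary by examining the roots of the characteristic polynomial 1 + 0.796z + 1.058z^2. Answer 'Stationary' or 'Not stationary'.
\text{Not stationary}

The AR(p) characteristic polynomial is P(z) = 1 + 0.796z + 1.058z^2.
Stationarity requires all roots to lie outside the unit circle, i.e. |z| > 1 for every root.
Set 1 + (0.796) z + (1.058) z^2 = 0, i.e. a z^2 + b z + c = 0 with a = 1.058, b = 0.796, c = 1.
Discriminant D = b^2 - 4ac = (0.796)^2 - 4*(1.058)*1 = 0.633616 - (4.232) = -3.598384.
D < 0, so the roots are the complex-conjugate pair z = (-b +/- i sqrt(-D)) / (2a) = -0.3762 +/- 0.8965i.
For a conjugate pair |z|^2 = z * conj(z) = (product of roots) = c/a = 1/(1.058) = 0.94518, so |z| = sqrt(0.94518) = 0.9722 for both roots.
Moduli of all roots: 0.9722, 0.9722.
All moduli strictly greater than 1? No.
Verdict: Not stationary.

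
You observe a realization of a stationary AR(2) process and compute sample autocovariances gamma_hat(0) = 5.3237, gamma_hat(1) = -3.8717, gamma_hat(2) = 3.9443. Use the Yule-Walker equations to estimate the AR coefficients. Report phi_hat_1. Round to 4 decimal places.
\hat\phi_{1} = -0.4000

The Yule-Walker equations for an AR(p) process read, in matrix form,
  Gamma_p phi = r_p,   with   (Gamma_p)_{ij} = gamma(|i - j|),
                       (r_p)_i = gamma(i),   i,j = 1..p.
Substitute the sample gammas (Toeplitz matrix and right-hand side of size 2):
  Gamma_p = [[5.3237, -3.8717], [-3.8717, 5.3237]]
  r_p     = [-3.8717, 3.9443]
Written out:
  5.3237 phi_1 - 3.8717 phi_2 = -3.8717
  -3.8717 phi_1 + 5.3237 phi_2 = 3.9443
Solve by Cramer's rule:
  det = gamma(0)^2 - gamma(1)^2 = (5.3237)^2 - (-3.8717)^2 = 28.34178169 - 14.99006089 = 13.3517208
  phi_hat_1 = [gamma(1) gamma(0) - gamma(1) gamma(2)] / det = [(-3.8717)(5.3237) - (-3.8717)(3.9443)] / 13.3517208 = -5.34062298 / 13.3517208 = -0.4
  phi_hat_2 = [gamma(0) gamma(2) - gamma(1)^2] / det = [(5.3237)(3.9443) - (-3.8717)^2] / 13.3517208 = 6.00820902 / 13.3517208 = 0.45
So phi_hat = [-0.4000, 0.4500].
Therefore phi_hat_1 = -0.4000.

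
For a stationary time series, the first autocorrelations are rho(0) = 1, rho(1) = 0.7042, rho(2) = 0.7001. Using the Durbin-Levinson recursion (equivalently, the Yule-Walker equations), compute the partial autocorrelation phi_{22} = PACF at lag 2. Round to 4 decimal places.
\phi_{22} = 0.4051

The PACF at lag k is phi_{kk}, the last component of the solution
to the Yule-Walker system G_k phi = r_k where
  (G_k)_{ij} = rho(|i - j|), (r_k)_i = rho(i), i,j = 1..k.
Equivalently, Durbin-Levinson gives phi_{kk} iteratively:
  phi_{11} = rho(1)
  phi_{kk} = [rho(k) - sum_{j=1..k-1} phi_{k-1,j} rho(k-j)]
            / [1 - sum_{j=1..k-1} phi_{k-1,j} rho(j)],
  phi_{k,j} = phi_{k-1,j} - phi_{kk} phi_{k-1,k-j},  j = 1..k-1.
Step k = 1:
  phi_11 = rho(1) = 0.7042.
Step k = 2:
  phi_22 = [rho(2) - phi_11 rho(1)] / [1 - phi_11 rho(1)] = [0.7001 - (0.7042)(0.7042)] / [1 - (0.7042)(0.7042)]
         = 0.20420236 / 0.50410236 = 0.4051.
Therefore phi_{22} = 0.4051.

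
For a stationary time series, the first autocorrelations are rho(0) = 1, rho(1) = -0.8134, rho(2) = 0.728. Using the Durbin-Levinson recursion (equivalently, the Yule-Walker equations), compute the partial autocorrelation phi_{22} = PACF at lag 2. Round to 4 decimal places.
\phi_{22} = 0.1962

The PACF at lag k is phi_{kk}, the last component of the solution
to the Yule-Walker system G_k phi = r_k where
  (G_k)_{ij} = rho(|i - j|), (r_k)_i = rho(i), i,j = 1..k.
Equivalently, Durbin-Levinson gives phi_{kk} iteratively:
  phi_{11} = rho(1)
  phi_{kk} = [rho(k) - sum_{j=1..k-1} phi_{k-1,j} rho(k-j)]
            / [1 - sum_{j=1..k-1} phi_{k-1,j} rho(j)],
  phi_{k,j} = phi_{k-1,j} - phi_{kk} phi_{k-1,k-j},  j = 1..k-1.
Step k = 1:
  phi_11 = rho(1) = -0.8134.
Step k = 2:
  phi_22 = [rho(2) - phi_11 rho(1)] / [1 - phi_11 rho(1)] = [0.728 - (-0.8134)(-0.8134)] / [1 - (-0.8134)(-0.8134)]
         = 0.06638044 / 0.33838044 = 0.1962.
Therefore phi_{22} = 0.1962.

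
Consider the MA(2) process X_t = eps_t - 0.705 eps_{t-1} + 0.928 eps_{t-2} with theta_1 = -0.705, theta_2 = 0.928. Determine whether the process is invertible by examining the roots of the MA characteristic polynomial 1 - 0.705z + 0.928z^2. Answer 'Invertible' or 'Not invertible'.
\text{Invertible}

The MA(q) characteristic polynomial is P(z) = 1 - 0.705z + 0.928z^2.
Invertibility requires all roots to lie outside the unit circle, i.e. |z| > 1 for every root.
Set 1 + (-0.705) z + (0.928) z^2 = 0, i.e. a z^2 + b z + c = 0 with a = 0.928, b = -0.705, c = 1.
Discriminant D = b^2 - 4ac = (-0.705)^2 - 4*(0.928)*1 = 0.497025 - (3.712) = -3.214975.
D < 0, so the roots are the complex-conjugate pair z = (-b +/- i sqrt(-D)) / (2a) = 0.3798 +/- 0.9661i.
For a conjugate pair |z|^2 = z * conj(z) = (product of roots) = c/a = 1/(0.928) = 1.077586, so |z| = sqrt(1.077586) = 1.0381 for both roots.
Moduli of all roots: 1.0381, 1.0381.
All moduli strictly greater than 1? Yes.
Verdict: Invertible.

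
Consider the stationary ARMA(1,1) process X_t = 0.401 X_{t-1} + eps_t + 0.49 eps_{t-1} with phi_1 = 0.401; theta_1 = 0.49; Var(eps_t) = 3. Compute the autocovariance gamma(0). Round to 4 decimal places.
\gamma(0) = 5.8380

Multiply the model equation by X_{t-k} and take expectations. With theta_0 = psi_0 = 1 and psi_j the MA(infinity) weights, this gives
  gamma(k) - sum_i phi_i gamma(k-i) = c_k,
  c_k = sigma^2 * sum_{j=k..q} theta_j psi_{j-k}   (c_k = 0 for k > q),
using gamma(-m) = gamma(m).
psi-weights needed (psi_j = theta_j + sum_i phi_i psi_{j-i}):
  psi_1 = theta_1 + phi_1 = 0.49 + (0.401) = 0.891
Right-hand sides:
  c_0 = sigma^2 (1 + theta_1 psi_1) = 3 * (1 + (0.49)(0.891)) = 3 * 1.43659 = 4.30977
  c_1 = sigma^2 theta_1 = 3 * (0.49) = 1.47
  c_2 = 0
Equations for k = 0 and k = 1 (AR order 1):
  gamma(0) = phi_1 gamma(1) + c_0
  gamma(1) = phi_1 gamma(0) + c_1
Substituting the second into the first: gamma(0) (1 - phi_1^2) = c_0 + phi_1 c_1, so
  gamma(0) = (c_0 + phi_1 c_1) / (1 - phi_1^2) = (4.30977 + (0.401)(1.47)) / (1 - (0.401)^2) = 4.89924 / 0.839199 = 5.837996.
Therefore gamma(0) = 5.8380 (to 4 decimal places).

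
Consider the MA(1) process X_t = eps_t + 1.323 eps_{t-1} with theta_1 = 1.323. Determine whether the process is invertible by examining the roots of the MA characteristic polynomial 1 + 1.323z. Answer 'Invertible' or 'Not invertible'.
\text{Not invertible}

The MA(q) characteristic polynomial is P(z) = 1 + 1.323z.
Invertibility requires all roots to lie outside the unit circle, i.e. |z| > 1 for every root.
This is linear in z: 1 + (1.323) z = 0  =>  z = -1/(1.323) = -0.755858,  |z| = 0.755858.
Moduli of all roots: 0.7559.
All moduli strictly greater than 1? No.
Verdict: Not invertible.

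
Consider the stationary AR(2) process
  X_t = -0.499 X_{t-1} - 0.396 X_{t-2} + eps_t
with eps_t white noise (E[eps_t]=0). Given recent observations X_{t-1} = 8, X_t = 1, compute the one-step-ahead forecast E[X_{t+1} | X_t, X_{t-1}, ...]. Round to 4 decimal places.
E[X_{t+1} \mid \mathcal F_t] = -3.6670

For an AR(p) model X_t = c + sum_i phi_i X_{t-i} + eps_t, the
one-step-ahead conditional mean is
  E[X_{t+1} | X_t, ...] = c + sum_i phi_i X_{t+1-i}.
Substitute known values:
  E[X_{t+1} | ...] = (-0.499) * (1) + (-0.396) * (8)
                   = -3.6670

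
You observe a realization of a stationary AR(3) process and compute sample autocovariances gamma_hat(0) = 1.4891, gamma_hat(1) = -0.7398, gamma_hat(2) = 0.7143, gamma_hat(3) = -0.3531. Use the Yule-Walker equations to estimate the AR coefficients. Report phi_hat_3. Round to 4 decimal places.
\hat\phi_{3} = 0.1191

The Yule-Walker equations for an AR(p) process read, in matrix form,
  Gamma_p phi = r_p,   with   (Gamma_p)_{ij} = gamma(|i - j|),
                       (r_p)_i = gamma(i),   i,j = 1..p.
Substitute the sample gammas (Toeplitz matrix and right-hand side of size 3):
  Gamma_p = [[1.4891, -0.7398, 0.7143], [-0.7398, 1.4891, -0.7398], [0.7143, -0.7398, 1.4891]]
  r_p     = [-0.7398, 0.7143, -0.3531]
Written out (R1..R3):
  (R1) 1.4891 phi_1 - 0.7398 phi_2 + 0.7143 phi_3 = -0.7398
  (R2) -0.7398 phi_1 + 1.4891 phi_2 - 0.7398 phi_3 = 0.7143
  (R3) 0.7143 phi_1 - 0.7398 phi_2 + 1.4891 phi_3 = -0.3531
Gaussian elimination:
  R2 <- R2 - (-0.7398/1.4891) R1 = R2 - (-0.49681) R1:  1.12156 phi_2 - 0.384929 phi_3 = 0.34676
  R3 <- R3 - (0.7143/1.4891) R1 = R3 - (0.479686) R1:  -0.384929 phi_2 + 1.14646 phi_3 = 0.001771
  R3 <- R3 - (-0.384929/1.12156) R2 = R3 - (-0.343208) R2:  1.01435 phi_3 = 0.120782
Back-substitution:
  phi_hat_3 = 0.120782 / 1.01435 = 0.119074
  phi_hat_2 = (0.34676 - (-0.384929)(0.119074)) / 1.12156 = 0.350043
  phi_hat_1 = (-0.7398 - (-0.7398)(0.350043) - (0.7143)(0.119074)) / 1.4891 = -0.380023
So phi_hat = [-0.3800, 0.3500, 0.1191].
Therefore phi_hat_3 = 0.1191.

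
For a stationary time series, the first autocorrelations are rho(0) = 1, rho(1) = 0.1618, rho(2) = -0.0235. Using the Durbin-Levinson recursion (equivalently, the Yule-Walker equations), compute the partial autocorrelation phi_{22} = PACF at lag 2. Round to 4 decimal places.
\phi_{22} = -0.0510

The PACF at lag k is phi_{kk}, the last component of the solution
to the Yule-Walker system G_k phi = r_k where
  (G_k)_{ij} = rho(|i - j|), (r_k)_i = rho(i), i,j = 1..k.
Equivalently, Durbin-Levinson gives phi_{kk} iteratively:
  phi_{11} = rho(1)
  phi_{kk} = [rho(k) - sum_{j=1..k-1} phi_{k-1,j} rho(k-j)]
            / [1 - sum_{j=1..k-1} phi_{k-1,j} rho(j)],
  phi_{k,j} = phi_{k-1,j} - phi_{kk} phi_{k-1,k-j},  j = 1..k-1.
Step k = 1:
  phi_11 = rho(1) = 0.1618.
Step k = 2:
  phi_22 = [rho(2) - phi_11 rho(1)] / [1 - phi_11 rho(1)] = [-0.0235 - (0.1618)(0.1618)] / [1 - (0.1618)(0.1618)]
         = -0.04967924 / 0.97382076 = -0.051.
Therefore phi_{22} = -0.0510.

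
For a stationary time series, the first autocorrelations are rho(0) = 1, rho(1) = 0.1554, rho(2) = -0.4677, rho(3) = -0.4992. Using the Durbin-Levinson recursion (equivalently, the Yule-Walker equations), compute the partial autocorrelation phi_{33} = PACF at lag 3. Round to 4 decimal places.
\phi_{33} = -0.4280

The PACF at lag k is phi_{kk}, the last component of the solution
to the Yule-Walker system G_k phi = r_k where
  (G_k)_{ij} = rho(|i - j|), (r_k)_i = rho(i), i,j = 1..k.
Equivalently, Durbin-Levinson gives phi_{kk} iteratively:
  phi_{11} = rho(1)
  phi_{kk} = [rho(k) - sum_{j=1..k-1} phi_{k-1,j} rho(k-j)]
            / [1 - sum_{j=1..k-1} phi_{k-1,j} rho(j)],
  phi_{k,j} = phi_{k-1,j} - phi_{kk} phi_{k-1,k-j},  j = 1..k-1.
Step k = 1:
  phi_11 = rho(1) = 0.1554.
Step k = 2:
  phi_22 = [rho(2) - phi_11 rho(1)] / [1 - phi_11 rho(1)] = [-0.4677 - (0.1554)(0.1554)] / [1 - (0.1554)(0.1554)]
         = -0.49184916 / 0.97585084 = -0.504021.
  Update: phi_21 = phi_11 - phi_22 phi_11 = 0.1554 - (-0.504021)(0.1554) = 0.233725.
Step k = 3:
  phi_33 = [rho(3) - phi_21 rho(2) - phi_22 rho(1)] / [1 - phi_21 rho(1) - phi_22 rho(2)]
    numerator   = -0.4992 - (0.233725)(-0.4677) - (-0.504021)(0.1554) = -0.31156205
    denominator = 1 - (0.233725)(0.1554) - (-0.504021)(-0.4677) = 0.72794861
  phi_33 = -0.31156205 / 0.72794861 = -0.428.
Therefore phi_{33} = -0.4280.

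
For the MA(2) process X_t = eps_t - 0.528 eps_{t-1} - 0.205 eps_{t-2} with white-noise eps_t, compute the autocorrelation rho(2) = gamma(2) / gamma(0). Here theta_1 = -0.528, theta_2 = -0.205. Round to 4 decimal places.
\rho(2) = -0.1552

For an MA(q) process with theta_0 = 1, the autocovariance is
  gamma(k) = sigma^2 * sum_{i=0..q-k} theta_i * theta_{i+k},
and rho(k) = gamma(k) / gamma(0). Sigma^2 cancels.
  numerator   = (1)*(-0.205) = -0.205.
  denominator = (1)^2 + (-0.528)^2 + (-0.205)^2 = 1.320809.
  rho(2) = -0.205 / 1.320809 = -0.1552.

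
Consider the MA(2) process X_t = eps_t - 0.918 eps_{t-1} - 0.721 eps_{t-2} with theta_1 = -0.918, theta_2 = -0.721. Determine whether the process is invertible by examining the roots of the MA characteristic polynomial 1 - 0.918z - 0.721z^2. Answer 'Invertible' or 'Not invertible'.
\text{Not invertible}

The MA(q) characteristic polynomial is P(z) = 1 - 0.918z - 0.721z^2.
Invertibility requires all roots to lie outside the unit circle, i.e. |z| > 1 for every root.
Set 1 + (-0.918) z + (-0.721) z^2 = 0, i.e. a z^2 + b z + c = 0 with a = -0.721, b = -0.918, c = 1.
Discriminant D = b^2 - 4ac = (-0.918)^2 - 4*(-0.721)*1 = 0.842724 - (-2.884) = 3.726724.
D >= 0, so the roots are real: z = (-b +/- sqrt(D)) / (2a) = (0.918 +/- 1.930472) / (-1.442).
  z_1 = (0.918 + 1.930472) / (-1.442) = -1.9754,   |z_1| = 1.9754.
  z_2 = (0.918 - 1.930472) / (-1.442) = 0.7021,   |z_2| = 0.7021.
Moduli of all roots: 1.9754, 0.7021.
All moduli strictly greater than 1? No.
Verdict: Not invertible.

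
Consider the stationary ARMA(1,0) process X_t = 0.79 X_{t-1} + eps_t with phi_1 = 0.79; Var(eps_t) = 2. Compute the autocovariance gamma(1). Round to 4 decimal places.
\gamma(1) = 4.2032

Multiply the model equation by X_{t-k} and take expectations. With theta_0 = psi_0 = 1 and psi_j the MA(infinity) weights, this gives
  gamma(k) - sum_i phi_i gamma(k-i) = c_k,
  c_k = sigma^2 * sum_{j=k..q} theta_j psi_{j-k}   (c_k = 0 for k > q),
using gamma(-m) = gamma(m).
Pure AR (q = 0): c_0 = sigma^2 = 2, c_k = 0 for k >= 1.
Equations for k = 0 and k = 1 (AR order 1):
  gamma(0) = phi_1 gamma(1) + c_0
  gamma(1) = phi_1 gamma(0) + c_1
Substituting the second into the first: gamma(0) (1 - phi_1^2) = c_0 + phi_1 c_1, so
  gamma(0) = c_0 / (1 - phi_1^2) = 2 / (1 - (0.79)^2) = 2 / 0.3759 = 5.320564.
  gamma(1) = phi_1 gamma(0) = (0.79)(5.320564) = 4.203246.
Therefore gamma(1) = 4.2032 (to 4 decimal places).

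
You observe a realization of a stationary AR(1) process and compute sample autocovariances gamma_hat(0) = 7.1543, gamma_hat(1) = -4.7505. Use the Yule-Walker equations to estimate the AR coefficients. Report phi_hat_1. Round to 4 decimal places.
\hat\phi_{1} = -0.6640

The Yule-Walker equations for an AR(p) process read, in matrix form,
  Gamma_p phi = r_p,   with   (Gamma_p)_{ij} = gamma(|i - j|),
                       (r_p)_i = gamma(i),   i,j = 1..p.
Substitute the sample gammas (Toeplitz matrix and right-hand side of size 1):
  Gamma_p = [[7.1543]]
  r_p     = [-4.7505]
With p = 1 this is the single equation gamma(0) phi_1 = gamma(1):
  phi_hat_1 = gamma(1) / gamma(0) = -4.7505 / 7.1543 = -0.6640.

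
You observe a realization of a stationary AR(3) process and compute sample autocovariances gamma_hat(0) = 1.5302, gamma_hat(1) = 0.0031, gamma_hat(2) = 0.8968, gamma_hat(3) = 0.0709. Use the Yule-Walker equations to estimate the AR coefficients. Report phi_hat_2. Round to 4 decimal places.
\hat\phi_{2} = 0.5860

The Yule-Walker equations for an AR(p) process read, in matrix form,
  Gamma_p phi = r_p,   with   (Gamma_p)_{ij} = gamma(|i - j|),
                       (r_p)_i = gamma(i),   i,j = 1..p.
Substitute the sample gammas (Toeplitz matrix and right-hand side of size 3):
  Gamma_p = [[1.5302, 0.0031, 0.8968], [0.0031, 1.5302, 0.0031], [0.8968, 0.0031, 1.5302]]
  r_p     = [0.0031, 0.8968, 0.0709]
Written out (R1..R3):
  (R1) 1.5302 phi_1 + 0.0031 phi_2 + 0.8968 phi_3 = 0.0031
  (R2) 0.0031 phi_1 + 1.5302 phi_2 + 0.0031 phi_3 = 0.8968
  (R3) 0.8968 phi_1 + 0.0031 phi_2 + 1.5302 phi_3 = 0.0709
Gaussian elimination:
  R2 <- R2 - (0.0031/1.5302) R1 = R2 - (0.002026) R1:  1.530194 phi_2 + 0.001283 phi_3 = 0.896794
  R3 <- R3 - (0.8968/1.5302) R1 = R3 - (0.586067) R1:  0.001283 phi_2 + 1.004615 phi_3 = 0.069083
  R3 <- R3 - (0.001283/1.530194) R2 = R3 - (0.000839) R2:  1.004614 phi_3 = 0.068331
Back-substitution:
  phi_hat_3 = 0.068331 / 1.004614 = 0.068017
  phi_hat_2 = (0.896794 - (0.001283)(0.068017)) / 1.530194 = 0.586008
  phi_hat_1 = (0.0031 - (0.0031)(0.586008) - (0.8968)(0.068017)) / 1.5302 = -0.039024
So phi_hat = [-0.0390, 0.5860, 0.0680].
Therefore phi_hat_2 = 0.5860.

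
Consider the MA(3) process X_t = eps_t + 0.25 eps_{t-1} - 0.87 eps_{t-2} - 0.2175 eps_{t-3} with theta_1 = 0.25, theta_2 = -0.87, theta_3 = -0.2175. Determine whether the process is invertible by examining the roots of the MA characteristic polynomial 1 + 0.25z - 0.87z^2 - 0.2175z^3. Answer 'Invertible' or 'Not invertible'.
\text{Invertible}

The MA(q) characteristic polynomial is P(z) = 1 + 0.25z - 0.87z^2 - 0.2175z^3.
Invertibility requires all roots to lie outside the unit circle, i.e. |z| > 1 for every root.
Degree 3: look for a simple real root z0 first, then factor out (1 - z/z0) and solve the remaining quadratic.
Testing z0 = -4: P(-4) = 1 + (0.25)(-4) + (-0.87)(-4)^2 + (-0.2175)(-4)^3
  = 1 + (-1) + (-13.92) + (13.92) = 0.  So z_0 = -4 is a root, |z_0| = 4.
Divide out the factor (1 + 0.25 z) = (1 - z/z0) (since 1/z0 = -0.25):
  P(z) = (1 + 0.25 z)(1 + (0) z + (-0.87) z^2)
  [check: z-coef 0 - (-0.25) = 0.25; z^2-coef -0.87 - (-0.25)(0) = -0.87; z^3-coef -(-0.25)(-0.87) = -0.2175.]
Remaining roots from the quadratic factor 1 + (0) z + (-0.87) z^2:
  Set 1 + (0) z + (-0.87) z^2 = 0, i.e. a z^2 + b z + c = 0 with a = -0.87, b = 0, c = 1.
  Discriminant D = b^2 - 4ac = (0)^2 - 4*(-0.87)*1 = 0 - (-3.48) = 3.48.
  D >= 0, so the roots are real: z = (-b +/- sqrt(D)) / (2a) = (0 +/- 1.865476) / (-1.74).
    z_1 = (0 + 1.865476) / (-1.74) = -1.0721,   |z_1| = 1.0721.
    z_2 = (0 - 1.865476) / (-1.74) = 1.0721,   |z_2| = 1.0721.
Moduli of all roots: 4.0000, 1.0721, 1.0721.
All moduli strictly greater than 1? Yes.
Verdict: Invertible.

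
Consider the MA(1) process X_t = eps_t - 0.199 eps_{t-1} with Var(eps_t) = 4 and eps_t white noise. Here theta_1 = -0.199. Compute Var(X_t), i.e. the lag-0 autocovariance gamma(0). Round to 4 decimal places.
\gamma(0) = 4.1584

For an MA(q) process X_t = eps_t + sum_i theta_i eps_{t-i} with
Var(eps_t) = sigma^2, the variance is
  gamma(0) = sigma^2 * (1 + sum_i theta_i^2).
  sum_i theta_i^2 = (-0.199)^2 = 0.039601.
  gamma(0) = 4 * (1 + 0.039601) = 4 * 1.039601 = 4.158404, which rounds to 4.1584.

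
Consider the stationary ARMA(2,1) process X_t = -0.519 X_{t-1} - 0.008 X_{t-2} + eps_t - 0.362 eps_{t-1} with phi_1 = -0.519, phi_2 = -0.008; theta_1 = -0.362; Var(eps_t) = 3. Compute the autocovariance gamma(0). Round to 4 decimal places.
\gamma(0) = 6.1393

Multiply the model equation by X_{t-k} and take expectations. With theta_0 = psi_0 = 1 and psi_j the MA(infinity) weights, this gives
  gamma(k) - sum_i phi_i gamma(k-i) = c_k,
  c_k = sigma^2 * sum_{j=k..q} theta_j psi_{j-k}   (c_k = 0 for k > q),
using gamma(-m) = gamma(m).
psi-weights needed (psi_j = theta_j + sum_i phi_i psi_{j-i}):
  psi_1 = theta_1 + phi_1 = -0.362 + (-0.519) = -0.881
Right-hand sides:
  c_0 = sigma^2 (1 + theta_1 psi_1) = 3 * (1 + (-0.362)(-0.881)) = 3 * 1.318922 = 3.956766
  c_1 = sigma^2 theta_1 = 3 * (-0.362) = -1.086
  c_2 = 0
Equations for k = 0, 1, 2 (AR order 2, c_2 = 0):
  (E0) gamma(0) = phi_1 gamma(1) + phi_2 gamma(2) + c_0
  (E1) gamma(1) = phi_1 gamma(0) + phi_2 gamma(1) + c_1
  (E2) gamma(2) = phi_1 gamma(1) + phi_2 gamma(0)
From (E1): gamma(1) = A gamma(0) + B with
  A = phi_1 / (1 - phi_2) = -0.519 / 1.008 = -0.514881,   B = c_1 / (1 - phi_2) = -1.086 / 1.008 = -1.077381.
Insert (E2) into (E0): gamma(0) (1 - phi_2^2) = phi_1 (1 + phi_2) gamma(1) + c_0.
  phi_1 (1 + phi_2) = (-0.519)(0.992) = -0.514848,   1 - phi_2^2 = 0.999936.
Replace gamma(1) by A gamma(0) + B and collect gamma(0):
  gamma(0) [0.999936 - (-0.514848)(-0.514881)] = (-0.514848)(-1.077381) + 3.956766
  gamma(0) * 0.734851 = 4.511453
  gamma(0) = 4.511453 / 0.734851 = 6.13928.
Therefore gamma(0) = 6.1393 (to 4 decimal places).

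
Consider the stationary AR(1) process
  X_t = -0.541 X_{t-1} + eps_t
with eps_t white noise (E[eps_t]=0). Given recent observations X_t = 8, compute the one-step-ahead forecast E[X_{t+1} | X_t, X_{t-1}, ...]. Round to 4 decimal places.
E[X_{t+1} \mid \mathcal F_t] = -4.3280

For an AR(p) model X_t = c + sum_i phi_i X_{t-i} + eps_t, the
one-step-ahead conditional mean is
  E[X_{t+1} | X_t, ...] = c + sum_i phi_i X_{t+1-i}.
Substitute known values:
  E[X_{t+1} | ...] = (-0.541) * (8)
                   = -4.3280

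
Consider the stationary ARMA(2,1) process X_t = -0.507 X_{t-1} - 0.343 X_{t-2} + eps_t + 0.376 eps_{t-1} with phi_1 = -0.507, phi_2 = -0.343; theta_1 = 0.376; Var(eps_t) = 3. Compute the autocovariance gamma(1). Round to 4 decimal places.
\gamma(1) = -0.4436

Multiply the model equation by X_{t-k} and take expectations. With theta_0 = psi_0 = 1 and psi_j the MA(infinity) weights, this gives
  gamma(k) - sum_i phi_i gamma(k-i) = c_k,
  c_k = sigma^2 * sum_{j=k..q} theta_j psi_{j-k}   (c_k = 0 for k > q),
using gamma(-m) = gamma(m).
psi-weights needed (psi_j = theta_j + sum_i phi_i psi_{j-i}):
  psi_1 = theta_1 + phi_1 = 0.376 + (-0.507) = -0.131
Right-hand sides:
  c_0 = sigma^2 (1 + theta_1 psi_1) = 3 * (1 + (0.376)(-0.131)) = 3 * 0.950744 = 2.852232
  c_1 = sigma^2 theta_1 = 3 * (0.376) = 1.128
  c_2 = 0
Equations for k = 0, 1, 2 (AR order 2, c_2 = 0):
  (E0) gamma(0) = phi_1 gamma(1) + phi_2 gamma(2) + c_0
  (E1) gamma(1) = phi_1 gamma(0) + phi_2 gamma(1) + c_1
  (E2) gamma(2) = phi_1 gamma(1) + phi_2 gamma(0)
From (E1): gamma(1) = A gamma(0) + B with
  A = phi_1 / (1 - phi_2) = -0.507 / 1.343 = -0.377513,   B = c_1 / (1 - phi_2) = 1.128 / 1.343 = 0.839911.
Insert (E2) into (E0): gamma(0) (1 - phi_2^2) = phi_1 (1 + phi_2) gamma(1) + c_0.
  phi_1 (1 + phi_2) = (-0.507)(0.657) = -0.333099,   1 - phi_2^2 = 0.882351.
Replace gamma(1) by A gamma(0) + B and collect gamma(0):
  gamma(0) [0.882351 - (-0.333099)(-0.377513)] = (-0.333099)(0.839911) + 2.852232
  gamma(0) * 0.756602 = 2.572459
  gamma(0) = 2.572459 / 0.756602 = 3.400017.
  gamma(1) = A gamma(0) + B = (-0.377513)(3.400017) + (0.839911) = -0.44364.
Therefore gamma(1) = -0.4436 (to 4 decimal places).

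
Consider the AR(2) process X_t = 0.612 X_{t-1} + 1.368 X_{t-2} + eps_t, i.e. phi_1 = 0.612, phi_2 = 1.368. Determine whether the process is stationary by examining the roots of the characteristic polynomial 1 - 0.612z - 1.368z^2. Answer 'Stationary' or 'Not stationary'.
\text{Not stationary}

The AR(p) characteristic polynomial is P(z) = 1 - 0.612z - 1.368z^2.
Stationarity requires all roots to lie outside the unit circle, i.e. |z| > 1 for every root.
Set 1 + (-0.612) z + (-1.368) z^2 = 0, i.e. a z^2 + b z + c = 0 with a = -1.368, b = -0.612, c = 1.
Discriminant D = b^2 - 4ac = (-0.612)^2 - 4*(-1.368)*1 = 0.374544 - (-5.472) = 5.846544.
D >= 0, so the roots are real: z = (-b +/- sqrt(D)) / (2a) = (0.612 +/- 2.417963) / (-2.736).
  z_1 = (0.612 + 2.417963) / (-2.736) = -1.1074,   |z_1| = 1.1074.
  z_2 = (0.612 - 2.417963) / (-2.736) = 0.6601,   |z_2| = 0.6601.
Moduli of all roots: 1.1074, 0.6601.
All moduli strictly greater than 1? No.
Verdict: Not stationary.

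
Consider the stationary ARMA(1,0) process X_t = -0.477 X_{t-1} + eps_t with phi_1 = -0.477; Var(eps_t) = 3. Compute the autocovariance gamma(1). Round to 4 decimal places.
\gamma(1) = -1.8525

Multiply the model equation by X_{t-k} and take expectations. With theta_0 = psi_0 = 1 and psi_j the MA(infinity) weights, this gives
  gamma(k) - sum_i phi_i gamma(k-i) = c_k,
  c_k = sigma^2 * sum_{j=k..q} theta_j psi_{j-k}   (c_k = 0 for k > q),
using gamma(-m) = gamma(m).
Pure AR (q = 0): c_0 = sigma^2 = 3, c_k = 0 for k >= 1.
Equations for k = 0 and k = 1 (AR order 1):
  gamma(0) = phi_1 gamma(1) + c_0
  gamma(1) = phi_1 gamma(0) + c_1
Substituting the second into the first: gamma(0) (1 - phi_1^2) = c_0 + phi_1 c_1, so
  gamma(0) = c_0 / (1 - phi_1^2) = 3 / (1 - (-0.477)^2) = 3 / 0.772471 = 3.883641.
  gamma(1) = phi_1 gamma(0) = (-0.477)(3.883641) = -1.852497.
Therefore gamma(1) = -1.8525 (to 4 decimal places).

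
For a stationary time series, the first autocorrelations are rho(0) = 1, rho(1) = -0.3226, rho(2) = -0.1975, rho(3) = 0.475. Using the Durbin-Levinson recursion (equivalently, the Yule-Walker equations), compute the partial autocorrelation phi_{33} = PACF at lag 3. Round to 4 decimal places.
\phi_{33} = 0.3540

The PACF at lag k is phi_{kk}, the last component of the solution
to the Yule-Walker system G_k phi = r_k where
  (G_k)_{ij} = rho(|i - j|), (r_k)_i = rho(i), i,j = 1..k.
Equivalently, Durbin-Levinson gives phi_{kk} iteratively:
  phi_{11} = rho(1)
  phi_{kk} = [rho(k) - sum_{j=1..k-1} phi_{k-1,j} rho(k-j)]
            / [1 - sum_{j=1..k-1} phi_{k-1,j} rho(j)],
  phi_{k,j} = phi_{k-1,j} - phi_{kk} phi_{k-1,k-j},  j = 1..k-1.
Step k = 1:
  phi_11 = rho(1) = -0.3226.
Step k = 2:
  phi_22 = [rho(2) - phi_11 rho(1)] / [1 - phi_11 rho(1)] = [-0.1975 - (-0.3226)(-0.3226)] / [1 - (-0.3226)(-0.3226)]
         = -0.30157076 / 0.89592924 = -0.336601.
  Update: phi_21 = phi_11 - phi_22 phi_11 = -0.3226 - (-0.336601)(-0.3226) = -0.431188.
Step k = 3:
  phi_33 = [rho(3) - phi_21 rho(2) - phi_22 rho(1)] / [1 - phi_21 rho(1) - phi_22 rho(2)]
    numerator   = 0.475 - (-0.431188)(-0.1975) - (-0.336601)(-0.3226) = 0.28125295
    denominator = 1 - (-0.431188)(-0.3226) - (-0.336601)(-0.1975) = 0.79442019
  phi_33 = 0.28125295 / 0.79442019 = 0.354.
Therefore phi_{33} = 0.3540.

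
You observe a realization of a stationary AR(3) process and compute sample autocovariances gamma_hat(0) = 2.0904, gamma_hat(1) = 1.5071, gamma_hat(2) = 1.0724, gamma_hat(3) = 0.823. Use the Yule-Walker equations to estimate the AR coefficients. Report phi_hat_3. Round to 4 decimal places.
\hat\phi_{3} = 0.0600

The Yule-Walker equations for an AR(p) process read, in matrix form,
  Gamma_p phi = r_p,   with   (Gamma_p)_{ij} = gamma(|i - j|),
                       (r_p)_i = gamma(i),   i,j = 1..p.
Substitute the sample gammas (Toeplitz matrix and right-hand side of size 3):
  Gamma_p = [[2.0904, 1.5071, 1.0724], [1.5071, 2.0904, 1.5071], [1.0724, 1.5071, 2.0904]]
  r_p     = [1.5071, 1.0724, 0.823]
Written out (R1..R3):
  (R1) 2.0904 phi_1 + 1.5071 phi_2 + 1.0724 phi_3 = 1.5071
  (R2) 1.5071 phi_1 + 2.0904 phi_2 + 1.5071 phi_3 = 1.0724
  (R3) 1.0724 phi_1 + 1.5071 phi_2 + 2.0904 phi_3 = 0.823
Gaussian elimination:
  R2 <- R2 - (1.5071/2.0904) R1 = R2 - (0.720962) R1:  1.003837 phi_2 + 0.73394 phi_3 = -0.014163
  R3 <- R3 - (1.0724/2.0904) R1 = R3 - (0.513012) R1:  0.73394 phi_2 + 1.540246 phi_3 = 0.04984
  R3 <- R3 - (0.73394/1.003837) R2 = R3 - (0.731134) R2:  1.003638 phi_3 = 0.060195
Back-substitution:
  phi_hat_3 = 0.060195 / 1.003638 = 0.059976
  phi_hat_2 = (-0.014163 - (0.73394)(0.059976)) / 1.003837 = -0.057959
  phi_hat_1 = (1.5071 - (1.5071)(-0.057959) - (1.0724)(0.059976)) / 2.0904 = 0.73198
So phi_hat = [0.7320, -0.0580, 0.0600].
Therefore phi_hat_3 = 0.0600.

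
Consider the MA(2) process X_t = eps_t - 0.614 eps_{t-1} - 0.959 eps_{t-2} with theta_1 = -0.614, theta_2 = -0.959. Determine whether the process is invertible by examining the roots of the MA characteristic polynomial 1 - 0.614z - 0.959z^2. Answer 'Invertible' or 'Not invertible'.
\text{Not invertible}

The MA(q) characteristic polynomial is P(z) = 1 - 0.614z - 0.959z^2.
Invertibility requires all roots to lie outside the unit circle, i.e. |z| > 1 for every root.
Set 1 + (-0.614) z + (-0.959) z^2 = 0, i.e. a z^2 + b z + c = 0 with a = -0.959, b = -0.614, c = 1.
Discriminant D = b^2 - 4ac = (-0.614)^2 - 4*(-0.959)*1 = 0.376996 - (-3.836) = 4.212996.
D >= 0, so the roots are real: z = (-b +/- sqrt(D)) / (2a) = (0.614 +/- 2.052558) / (-1.918).
  z_1 = (0.614 + 2.052558) / (-1.918) = -1.3903,   |z_1| = 1.3903.
  z_2 = (0.614 - 2.052558) / (-1.918) = 0.75,   |z_2| = 0.75.
Moduli of all roots: 1.3903, 0.7500.
All moduli strictly greater than 1? No.
Verdict: Not invertible.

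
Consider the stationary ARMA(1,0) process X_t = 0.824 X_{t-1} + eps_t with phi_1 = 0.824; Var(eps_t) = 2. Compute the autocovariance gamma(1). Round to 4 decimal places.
\gamma(1) = 5.1336

Multiply the model equation by X_{t-k} and take expectations. With theta_0 = psi_0 = 1 and psi_j the MA(infinity) weights, this gives
  gamma(k) - sum_i phi_i gamma(k-i) = c_k,
  c_k = sigma^2 * sum_{j=k..q} theta_j psi_{j-k}   (c_k = 0 for k > q),
using gamma(-m) = gamma(m).
Pure AR (q = 0): c_0 = sigma^2 = 2, c_k = 0 for k >= 1.
Equations for k = 0 and k = 1 (AR order 1):
  gamma(0) = phi_1 gamma(1) + c_0
  gamma(1) = phi_1 gamma(0) + c_1
Substituting the second into the first: gamma(0) (1 - phi_1^2) = c_0 + phi_1 c_1, so
  gamma(0) = c_0 / (1 - phi_1^2) = 2 / (1 - (0.824)^2) = 2 / 0.321024 = 6.230064.
  gamma(1) = phi_1 gamma(0) = (0.824)(6.230064) = 5.133573.
Therefore gamma(1) = 5.1336 (to 4 decimal places).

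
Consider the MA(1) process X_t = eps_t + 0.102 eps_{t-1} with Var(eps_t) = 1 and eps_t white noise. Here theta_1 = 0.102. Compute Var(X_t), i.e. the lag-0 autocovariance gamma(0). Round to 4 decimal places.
\gamma(0) = 1.0104

For an MA(q) process X_t = eps_t + sum_i theta_i eps_{t-i} with
Var(eps_t) = sigma^2, the variance is
  gamma(0) = sigma^2 * (1 + sum_i theta_i^2).
  sum_i theta_i^2 = (0.102)^2 = 0.010404.
  gamma(0) = 1 * (1 + 0.010404) = 1 * 1.010404 = 1.010404, which rounds to 1.0104.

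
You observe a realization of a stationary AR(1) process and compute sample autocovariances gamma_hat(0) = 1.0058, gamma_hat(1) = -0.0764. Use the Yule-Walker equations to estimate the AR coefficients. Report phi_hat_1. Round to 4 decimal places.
\hat\phi_{1} = -0.0760

The Yule-Walker equations for an AR(p) process read, in matrix form,
  Gamma_p phi = r_p,   with   (Gamma_p)_{ij} = gamma(|i - j|),
                       (r_p)_i = gamma(i),   i,j = 1..p.
Substitute the sample gammas (Toeplitz matrix and right-hand side of size 1):
  Gamma_p = [[1.0058]]
  r_p     = [-0.0764]
With p = 1 this is the single equation gamma(0) phi_1 = gamma(1):
  phi_hat_1 = gamma(1) / gamma(0) = -0.0764 / 1.0058 = -0.0760.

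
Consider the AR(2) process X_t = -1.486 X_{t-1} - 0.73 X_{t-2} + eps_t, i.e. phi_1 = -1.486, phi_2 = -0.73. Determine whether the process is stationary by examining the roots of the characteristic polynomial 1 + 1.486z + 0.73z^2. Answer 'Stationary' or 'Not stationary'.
\text{Stationary}

The AR(p) characteristic polynomial is P(z) = 1 + 1.486z + 0.73z^2.
Stationarity requires all roots to lie outside the unit circle, i.e. |z| > 1 for every root.
Set 1 + (1.486) z + (0.73) z^2 = 0, i.e. a z^2 + b z + c = 0 with a = 0.73, b = 1.486, c = 1.
Discriminant D = b^2 - 4ac = (1.486)^2 - 4*(0.73)*1 = 2.208196 - (2.92) = -0.711804.
D < 0, so the roots are the complex-conjugate pair z = (-b +/- i sqrt(-D)) / (2a) = -1.0178 +/- 0.5779i.
For a conjugate pair |z|^2 = z * conj(z) = (product of roots) = c/a = 1/(0.73) = 1.369863, so |z| = sqrt(1.369863) = 1.1704 for both roots.
Moduli of all roots: 1.1704, 1.1704.
All moduli strictly greater than 1? Yes.
Verdict: Stationary.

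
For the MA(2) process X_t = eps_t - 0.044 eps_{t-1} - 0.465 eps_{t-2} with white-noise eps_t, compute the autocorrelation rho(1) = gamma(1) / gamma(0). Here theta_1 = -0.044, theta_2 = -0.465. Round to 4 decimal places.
\rho(1) = -0.0193

For an MA(q) process with theta_0 = 1, the autocovariance is
  gamma(k) = sigma^2 * sum_{i=0..q-k} theta_i * theta_{i+k},
and rho(k) = gamma(k) / gamma(0). Sigma^2 cancels.
  numerator   = (1)*(-0.044) + (-0.044)*(-0.465) = -0.02354.
  denominator = (1)^2 + (-0.044)^2 + (-0.465)^2 = 1.218161.
  rho(1) = -0.02354 / 1.218161 = -0.0193.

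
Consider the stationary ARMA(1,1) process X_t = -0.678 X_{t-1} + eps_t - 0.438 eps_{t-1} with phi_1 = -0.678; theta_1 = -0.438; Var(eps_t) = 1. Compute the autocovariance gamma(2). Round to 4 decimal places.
\gamma(2) = 1.8162

Multiply the model equation by X_{t-k} and take expectations. With theta_0 = psi_0 = 1 and psi_j the MA(infinity) weights, this gives
  gamma(k) - sum_i phi_i gamma(k-i) = c_k,
  c_k = sigma^2 * sum_{j=k..q} theta_j psi_{j-k}   (c_k = 0 for k > q),
using gamma(-m) = gamma(m).
psi-weights needed (psi_j = theta_j + sum_i phi_i psi_{j-i}):
  psi_1 = theta_1 + phi_1 = -0.438 + (-0.678) = -1.116
Right-hand sides:
  c_0 = sigma^2 (1 + theta_1 psi_1) = 1 * (1 + (-0.438)(-1.116)) = 1 * 1.488808 = 1.488808
  c_1 = sigma^2 theta_1 = 1 * (-0.438) = -0.438
  c_2 = 0
Equations for k = 0 and k = 1 (AR order 1):
  gamma(0) = phi_1 gamma(1) + c_0
  gamma(1) = phi_1 gamma(0) + c_1
Substituting the second into the first: gamma(0) (1 - phi_1^2) = c_0 + phi_1 c_1, so
  gamma(0) = (c_0 + phi_1 c_1) / (1 - phi_1^2) = (1.488808 + (-0.678)(-0.438)) / (1 - (-0.678)^2) = 1.785772 / 0.540316 = 3.305051.
  gamma(1) = phi_1 gamma(0) + c_1 = (-0.678)(3.305051) + (-0.438) = -2.678825.
For k = 2 (> q): gamma(2) = phi_1 gamma(1) = (-0.678)(-2.678825) = 1.816243.
Therefore gamma(2) = 1.8162 (to 4 decimal places).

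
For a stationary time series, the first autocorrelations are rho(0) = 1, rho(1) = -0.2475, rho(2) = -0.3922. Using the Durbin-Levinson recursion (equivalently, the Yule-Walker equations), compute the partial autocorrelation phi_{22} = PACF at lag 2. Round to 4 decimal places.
\phi_{22} = -0.4830

The PACF at lag k is phi_{kk}, the last component of the solution
to the Yule-Walker system G_k phi = r_k where
  (G_k)_{ij} = rho(|i - j|), (r_k)_i = rho(i), i,j = 1..k.
Equivalently, Durbin-Levinson gives phi_{kk} iteratively:
  phi_{11} = rho(1)
  phi_{kk} = [rho(k) - sum_{j=1..k-1} phi_{k-1,j} rho(k-j)]
            / [1 - sum_{j=1..k-1} phi_{k-1,j} rho(j)],
  phi_{k,j} = phi_{k-1,j} - phi_{kk} phi_{k-1,k-j},  j = 1..k-1.
Step k = 1:
  phi_11 = rho(1) = -0.2475.
Step k = 2:
  phi_22 = [rho(2) - phi_11 rho(1)] / [1 - phi_11 rho(1)] = [-0.3922 - (-0.2475)(-0.2475)] / [1 - (-0.2475)(-0.2475)]
         = -0.45345625 / 0.93874375 = -0.483.
Therefore phi_{22} = -0.4830.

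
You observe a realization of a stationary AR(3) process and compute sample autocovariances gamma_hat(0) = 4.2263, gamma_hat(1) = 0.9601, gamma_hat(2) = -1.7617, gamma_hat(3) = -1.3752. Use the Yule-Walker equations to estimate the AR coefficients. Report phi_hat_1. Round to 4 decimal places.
\hat\phi_{1} = 0.2900

The Yule-Walker equations for an AR(p) process read, in matrix form,
  Gamma_p phi = r_p,   with   (Gamma_p)_{ij} = gamma(|i - j|),
                       (r_p)_i = gamma(i),   i,j = 1..p.
Substitute the sample gammas (Toeplitz matrix and right-hand side of size 3):
  Gamma_p = [[4.2263, 0.9601, -1.7617], [0.9601, 4.2263, 0.9601], [-1.7617, 0.9601, 4.2263]]
  r_p     = [0.9601, -1.7617, -1.3752]
Written out (R1..R3):
  (R1) 4.2263 phi_1 + 0.9601 phi_2 - 1.7617 phi_3 = 0.9601
  (R2) 0.9601 phi_1 + 4.2263 phi_2 + 0.9601 phi_3 = -1.7617
  (R3) -1.7617 phi_1 + 0.9601 phi_2 + 4.2263 phi_3 = -1.3752
Gaussian elimination:
  R2 <- R2 - (0.9601/4.2263) R1 = R2 - (0.227173) R1:  4.008191 phi_2 + 1.36031 phi_3 = -1.979809
  R3 <- R3 - (-1.7617/4.2263) R1 = R3 - (-0.416842) R1:  1.36031 phi_2 + 3.491949 phi_3 = -0.97499
  R3 <- R3 - (1.36031/4.008191) R2 = R3 - (0.339383) R2:  3.030284 phi_3 = -0.303077
Back-substitution:
  phi_hat_3 = -0.303077 / 3.030284 = -0.100016
  phi_hat_2 = (-1.979809 - (1.36031)(-0.100016)) / 4.008191 = -0.459997
  phi_hat_1 = (0.9601 - (0.9601)(-0.459997) - (-1.7617)(-0.100016)) / 4.2263 = 0.28998
So phi_hat = [0.2900, -0.4600, -0.1000].
Therefore phi_hat_1 = 0.2900.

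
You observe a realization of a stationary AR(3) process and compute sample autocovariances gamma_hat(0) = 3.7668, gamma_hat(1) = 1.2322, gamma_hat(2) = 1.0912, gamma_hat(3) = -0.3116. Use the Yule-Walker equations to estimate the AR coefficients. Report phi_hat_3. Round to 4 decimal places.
\hat\phi_{3} = -0.2630

The Yule-Walker equations for an AR(p) process read, in matrix form,
  Gamma_p phi = r_p,   with   (Gamma_p)_{ij} = gamma(|i - j|),
                       (r_p)_i = gamma(i),   i,j = 1..p.
Substitute the sample gammas (Toeplitz matrix and right-hand side of size 3):
  Gamma_p = [[3.7668, 1.2322, 1.0912], [1.2322, 3.7668, 1.2322], [1.0912, 1.2322, 3.7668]]
  r_p     = [1.2322, 1.0912, -0.3116]
Written out (R1..R3):
  (R1) 3.7668 phi_1 + 1.2322 phi_2 + 1.0912 phi_3 = 1.2322
  (R2) 1.2322 phi_1 + 3.7668 phi_2 + 1.2322 phi_3 = 1.0912
  (R3) 1.0912 phi_1 + 1.2322 phi_2 + 3.7668 phi_3 = -0.3116
Gaussian elimination:
  R2 <- R2 - (1.2322/3.7668) R1 = R2 - (0.327121) R1:  3.363721 phi_2 + 0.875245 phi_3 = 0.688121
  R3 <- R3 - (1.0912/3.7668) R1 = R3 - (0.289689) R1:  0.875245 phi_2 + 3.450692 phi_3 = -0.668555
  R3 <- R3 - (0.875245/3.363721) R2 = R3 - (0.260202) R2:  3.222951 phi_3 = -0.847605
Back-substitution:
  phi_hat_3 = -0.847605 / 3.222951 = -0.26299
  phi_hat_2 = (0.688121 - (0.875245)(-0.26299)) / 3.363721 = 0.273002
  phi_hat_1 = (1.2322 - (1.2322)(0.273002) - (1.0912)(-0.26299)) / 3.7668 = 0.314002
So phi_hat = [0.3140, 0.2730, -0.2630].
Therefore phi_hat_3 = -0.2630.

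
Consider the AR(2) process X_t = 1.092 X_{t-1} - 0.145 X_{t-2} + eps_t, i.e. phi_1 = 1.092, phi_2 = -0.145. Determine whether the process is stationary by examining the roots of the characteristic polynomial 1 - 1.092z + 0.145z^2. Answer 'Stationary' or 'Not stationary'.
\text{Stationary}

The AR(p) characteristic polynomial is P(z) = 1 - 1.092z + 0.145z^2.
Stationarity requires all roots to lie outside the unit circle, i.e. |z| > 1 for every root.
Set 1 + (-1.092) z + (0.145) z^2 = 0, i.e. a z^2 + b z + c = 0 with a = 0.145, b = -1.092, c = 1.
Discriminant D = b^2 - 4ac = (-1.092)^2 - 4*(0.145)*1 = 1.192464 - (0.58) = 0.612464.
D >= 0, so the roots are real: z = (-b +/- sqrt(D)) / (2a) = (1.092 +/- 0.782601) / (0.29).
  z_1 = (1.092 + 0.782601) / (0.29) = 6.4641,   |z_1| = 6.4641.
  z_2 = (1.092 - 0.782601) / (0.29) = 1.0669,   |z_2| = 1.0669.
Moduli of all roots: 6.4641, 1.0669.
All moduli strictly greater than 1? Yes.
Verdict: Stationary.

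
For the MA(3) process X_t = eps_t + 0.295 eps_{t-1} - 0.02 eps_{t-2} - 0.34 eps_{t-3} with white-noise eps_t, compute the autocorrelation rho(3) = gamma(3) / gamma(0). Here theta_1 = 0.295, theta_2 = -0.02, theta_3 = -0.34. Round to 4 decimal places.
\rho(3) = -0.2826

For an MA(q) process with theta_0 = 1, the autocovariance is
  gamma(k) = sigma^2 * sum_{i=0..q-k} theta_i * theta_{i+k},
and rho(k) = gamma(k) / gamma(0). Sigma^2 cancels.
  numerator   = (1)*(-0.34) = -0.34.
  denominator = (1)^2 + (0.295)^2 + (-0.02)^2 + (-0.34)^2 = 1.203025.
  rho(3) = -0.34 / 1.203025 = -0.2826.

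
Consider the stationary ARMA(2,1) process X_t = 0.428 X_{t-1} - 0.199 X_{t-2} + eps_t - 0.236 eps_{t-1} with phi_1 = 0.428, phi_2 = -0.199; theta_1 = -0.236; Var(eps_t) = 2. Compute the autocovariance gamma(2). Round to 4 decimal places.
\gamma(2) = -0.2664

Multiply the model equation by X_{t-k} and take expectations. With theta_0 = psi_0 = 1 and psi_j the MA(infinity) weights, this gives
  gamma(k) - sum_i phi_i gamma(k-i) = c_k,
  c_k = sigma^2 * sum_{j=k..q} theta_j psi_{j-k}   (c_k = 0 for k > q),
using gamma(-m) = gamma(m).
psi-weights needed (psi_j = theta_j + sum_i phi_i psi_{j-i}):
  psi_1 = theta_1 + phi_1 = -0.236 + (0.428) = 0.192
Right-hand sides:
  c_0 = sigma^2 (1 + theta_1 psi_1) = 2 * (1 + (-0.236)(0.192)) = 2 * 0.954688 = 1.909376
  c_1 = sigma^2 theta_1 = 2 * (-0.236) = -0.472
  c_2 = 0
Equations for k = 0, 1, 2 (AR order 2, c_2 = 0):
  (E0) gamma(0) = phi_1 gamma(1) + phi_2 gamma(2) + c_0
  (E1) gamma(1) = phi_1 gamma(0) + phi_2 gamma(1) + c_1
  (E2) gamma(2) = phi_1 gamma(1) + phi_2 gamma(0)
From (E1): gamma(1) = A gamma(0) + B with
  A = phi_1 / (1 - phi_2) = 0.428 / 1.199 = 0.356964,   B = c_1 / (1 - phi_2) = -0.472 / 1.199 = -0.393661.
Insert (E2) into (E0): gamma(0) (1 - phi_2^2) = phi_1 (1 + phi_2) gamma(1) + c_0.
  phi_1 (1 + phi_2) = (0.428)(0.801) = 0.342828,   1 - phi_2^2 = 0.960399.
Replace gamma(1) by A gamma(0) + B and collect gamma(0):
  gamma(0) [0.960399 - (0.342828)(0.356964)] = (0.342828)(-0.393661) + 1.909376
  gamma(0) * 0.838022 = 1.774418
  gamma(0) = 1.774418 / 0.838022 = 2.117389.
  gamma(1) = A gamma(0) + B = (0.356964)(2.117389) + (-0.393661) = 0.362171.
  gamma(2) = phi_1 gamma(1) + phi_2 gamma(0) = (0.428)(0.362171) + (-0.199)(2.117389) = -0.266351.
Therefore gamma(2) = -0.2664 (to 4 decimal places).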